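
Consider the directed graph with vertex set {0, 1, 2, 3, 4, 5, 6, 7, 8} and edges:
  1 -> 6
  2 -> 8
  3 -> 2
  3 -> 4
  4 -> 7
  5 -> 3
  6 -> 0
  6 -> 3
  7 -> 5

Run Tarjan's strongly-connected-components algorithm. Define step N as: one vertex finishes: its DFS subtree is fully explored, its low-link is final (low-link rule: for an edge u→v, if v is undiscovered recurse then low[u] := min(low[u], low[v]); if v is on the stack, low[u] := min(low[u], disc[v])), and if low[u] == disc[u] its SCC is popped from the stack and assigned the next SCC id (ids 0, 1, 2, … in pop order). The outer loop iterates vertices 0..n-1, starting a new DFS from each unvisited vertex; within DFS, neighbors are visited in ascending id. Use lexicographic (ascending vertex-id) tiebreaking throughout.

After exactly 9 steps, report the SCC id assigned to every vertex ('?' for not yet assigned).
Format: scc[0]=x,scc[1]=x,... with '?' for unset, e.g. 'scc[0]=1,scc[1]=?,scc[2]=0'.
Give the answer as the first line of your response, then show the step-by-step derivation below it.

scc[0]=0,scc[1]=5,scc[2]=2,scc[3]=3,scc[4]=3,scc[5]=3,scc[6]=4,scc[7]=3,scc[8]=1

step 1: low=(low[0]=0,low[1]=?,low[2]=?,low[3]=?,low[4]=?,low[5]=?,low[6]=?,low[7]=?,low[8]=?); scc=(scc[0]=0,scc[1]=?,scc[2]=?,scc[3]=?,scc[4]=?,scc[5]=?,scc[6]=?,scc[7]=?,scc[8]=?)
step 2: low=(low[0]=0,low[1]=1,low[2]=4,low[3]=3,low[4]=?,low[5]=?,low[6]=2,low[7]=?,low[8]=5); scc=(scc[0]=0,scc[1]=?,scc[2]=?,scc[3]=?,scc[4]=?,scc[5]=?,scc[6]=?,scc[7]=?,scc[8]=1)
step 3: low=(low[0]=0,low[1]=1,low[2]=4,low[3]=3,low[4]=?,low[5]=?,low[6]=2,low[7]=?,low[8]=5); scc=(scc[0]=0,scc[1]=?,scc[2]=2,scc[3]=?,scc[4]=?,scc[5]=?,scc[6]=?,scc[7]=?,scc[8]=1)
step 4: low=(low[0]=0,low[1]=1,low[2]=4,low[3]=3,low[4]=6,low[5]=3,low[6]=2,low[7]=7,low[8]=5); scc=(scc[0]=0,scc[1]=?,scc[2]=2,scc[3]=?,scc[4]=?,scc[5]=?,scc[6]=?,scc[7]=?,scc[8]=1)
step 5: low=(low[0]=0,low[1]=1,low[2]=4,low[3]=3,low[4]=6,low[5]=3,low[6]=2,low[7]=3,low[8]=5); scc=(scc[0]=0,scc[1]=?,scc[2]=2,scc[3]=?,scc[4]=?,scc[5]=?,scc[6]=?,scc[7]=?,scc[8]=1)
step 6: low=(low[0]=0,low[1]=1,low[2]=4,low[3]=3,low[4]=3,low[5]=3,low[6]=2,low[7]=3,low[8]=5); scc=(scc[0]=0,scc[1]=?,scc[2]=2,scc[3]=?,scc[4]=?,scc[5]=?,scc[6]=?,scc[7]=?,scc[8]=1)
step 7: low=(low[0]=0,low[1]=1,low[2]=4,low[3]=3,low[4]=3,low[5]=3,low[6]=2,low[7]=3,low[8]=5); scc=(scc[0]=0,scc[1]=?,scc[2]=2,scc[3]=3,scc[4]=3,scc[5]=3,scc[6]=?,scc[7]=3,scc[8]=1)
step 8: low=(low[0]=0,low[1]=1,low[2]=4,low[3]=3,low[4]=3,low[5]=3,low[6]=2,low[7]=3,low[8]=5); scc=(scc[0]=0,scc[1]=?,scc[2]=2,scc[3]=3,scc[4]=3,scc[5]=3,scc[6]=4,scc[7]=3,scc[8]=1)
step 9: low=(low[0]=0,low[1]=1,low[2]=4,low[3]=3,low[4]=3,low[5]=3,low[6]=2,low[7]=3,low[8]=5); scc=(scc[0]=0,scc[1]=5,scc[2]=2,scc[3]=3,scc[4]=3,scc[5]=3,scc[6]=4,scc[7]=3,scc[8]=1)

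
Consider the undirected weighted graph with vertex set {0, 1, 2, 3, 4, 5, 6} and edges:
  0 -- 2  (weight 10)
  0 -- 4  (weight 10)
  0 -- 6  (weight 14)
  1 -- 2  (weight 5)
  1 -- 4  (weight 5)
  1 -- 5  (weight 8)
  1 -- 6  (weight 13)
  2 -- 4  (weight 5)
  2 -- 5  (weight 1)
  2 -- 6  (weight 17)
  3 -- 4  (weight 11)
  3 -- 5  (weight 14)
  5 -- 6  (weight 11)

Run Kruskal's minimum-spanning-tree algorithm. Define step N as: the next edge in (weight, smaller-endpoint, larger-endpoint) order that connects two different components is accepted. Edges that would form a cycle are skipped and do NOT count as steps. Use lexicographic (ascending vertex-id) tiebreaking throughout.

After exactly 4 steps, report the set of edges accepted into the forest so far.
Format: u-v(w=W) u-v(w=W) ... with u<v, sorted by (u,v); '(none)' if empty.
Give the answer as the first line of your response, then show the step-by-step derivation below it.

0-2(w=10) 1-2(w=5) 1-4(w=5) 2-5(w=1)

step 1: add edge 2-5 (w=1); MST = {2-5(w=1)}
step 2: add edge 1-2 (w=5); MST = {1-2(w=5) 2-5(w=1)}
step 3: add edge 1-4 (w=5); MST = {1-2(w=5) 1-4(w=5) 2-5(w=1)}
step 4: add edge 0-2 (w=10); MST = {0-2(w=10) 1-2(w=5) 1-4(w=5) 2-5(w=1)}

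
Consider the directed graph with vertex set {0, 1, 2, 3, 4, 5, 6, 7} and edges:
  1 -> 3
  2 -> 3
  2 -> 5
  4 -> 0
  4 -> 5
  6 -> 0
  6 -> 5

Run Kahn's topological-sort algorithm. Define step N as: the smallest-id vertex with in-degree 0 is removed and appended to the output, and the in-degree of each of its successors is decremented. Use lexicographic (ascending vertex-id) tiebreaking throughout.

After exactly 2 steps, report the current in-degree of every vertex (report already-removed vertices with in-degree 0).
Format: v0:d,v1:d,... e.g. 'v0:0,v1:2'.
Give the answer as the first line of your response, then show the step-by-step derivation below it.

v0:2,v1:0,v2:0,v3:0,v4:0,v5:2,v6:0,v7:0

step 1: output 1; order=[1]; indeg=(2,0,0,1,0,3,0,0)
step 2: output 2; order=[1,2]; indeg=(2,0,0,0,0,2,0,0)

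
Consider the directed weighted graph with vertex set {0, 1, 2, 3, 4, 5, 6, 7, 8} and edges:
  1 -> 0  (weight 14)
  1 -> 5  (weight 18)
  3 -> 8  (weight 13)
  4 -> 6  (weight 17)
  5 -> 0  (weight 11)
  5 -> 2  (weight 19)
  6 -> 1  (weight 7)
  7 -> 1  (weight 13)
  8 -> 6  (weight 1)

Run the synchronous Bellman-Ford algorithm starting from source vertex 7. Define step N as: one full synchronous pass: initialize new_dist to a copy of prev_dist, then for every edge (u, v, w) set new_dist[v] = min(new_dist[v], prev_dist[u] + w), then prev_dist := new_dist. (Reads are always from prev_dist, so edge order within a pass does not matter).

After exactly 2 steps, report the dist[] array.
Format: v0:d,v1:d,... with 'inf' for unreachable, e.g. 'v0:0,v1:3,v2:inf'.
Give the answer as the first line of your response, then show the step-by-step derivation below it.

v0:27,v1:13,v2:inf,v3:inf,v4:inf,v5:31,v6:inf,v7:0,v8:inf

step 1: dist = v0:inf,v1:13,v2:inf,v3:inf,v4:inf,v5:inf,v6:inf,v7:0,v8:inf
step 2: dist = v0:27,v1:13,v2:inf,v3:inf,v4:inf,v5:31,v6:inf,v7:0,v8:inf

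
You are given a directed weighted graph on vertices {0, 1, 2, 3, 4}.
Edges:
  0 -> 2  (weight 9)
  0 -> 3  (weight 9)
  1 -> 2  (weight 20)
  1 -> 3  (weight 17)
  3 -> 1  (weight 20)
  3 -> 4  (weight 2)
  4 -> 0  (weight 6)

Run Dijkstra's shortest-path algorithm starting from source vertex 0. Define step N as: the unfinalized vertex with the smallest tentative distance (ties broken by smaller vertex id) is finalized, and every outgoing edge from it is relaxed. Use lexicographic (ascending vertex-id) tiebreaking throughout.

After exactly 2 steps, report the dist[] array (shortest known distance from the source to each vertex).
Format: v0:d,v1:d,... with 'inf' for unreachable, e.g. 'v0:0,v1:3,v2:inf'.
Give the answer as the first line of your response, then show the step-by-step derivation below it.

v0:0,v1:inf,v2:9,v3:9,v4:inf

step 1: dist = v0:0,v1:inf,v2:9,v3:9,v4:inf
step 2: dist = v0:0,v1:inf,v2:9,v3:9,v4:inf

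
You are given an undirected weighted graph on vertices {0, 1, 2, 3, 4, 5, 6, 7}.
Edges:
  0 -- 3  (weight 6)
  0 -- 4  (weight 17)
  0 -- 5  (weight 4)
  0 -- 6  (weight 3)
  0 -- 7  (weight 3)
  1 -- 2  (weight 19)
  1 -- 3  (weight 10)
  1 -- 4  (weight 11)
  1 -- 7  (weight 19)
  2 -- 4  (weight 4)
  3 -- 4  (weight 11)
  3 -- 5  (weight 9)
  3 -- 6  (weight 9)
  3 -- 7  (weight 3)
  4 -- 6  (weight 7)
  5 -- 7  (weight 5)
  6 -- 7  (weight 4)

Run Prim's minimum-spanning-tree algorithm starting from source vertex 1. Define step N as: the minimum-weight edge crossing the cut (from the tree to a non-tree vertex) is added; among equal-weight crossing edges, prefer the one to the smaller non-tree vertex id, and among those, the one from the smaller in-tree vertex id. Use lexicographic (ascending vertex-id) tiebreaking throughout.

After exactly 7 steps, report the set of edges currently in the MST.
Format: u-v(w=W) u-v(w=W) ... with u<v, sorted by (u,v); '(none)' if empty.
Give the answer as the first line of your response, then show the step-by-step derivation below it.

0-5(w=4) 0-6(w=3) 0-7(w=3) 1-3(w=10) 2-4(w=4) 3-7(w=3) 4-6(w=7)

step 1: add edge 1-3 (w=10); MST = {1-3(w=10)}
step 2: add edge 3-7 (w=3); MST = {1-3(w=10) 3-7(w=3)}
step 3: add edge 0-7 (w=3); MST = {0-7(w=3) 1-3(w=10) 3-7(w=3)}
step 4: add edge 0-6 (w=3); MST = {0-6(w=3) 0-7(w=3) 1-3(w=10) 3-7(w=3)}
step 5: add edge 0-5 (w=4); MST = {0-5(w=4) 0-6(w=3) 0-7(w=3) 1-3(w=10) 3-7(w=3)}
step 6: add edge 4-6 (w=7); MST = {0-5(w=4) 0-6(w=3) 0-7(w=3) 1-3(w=10) 3-7(w=3) 4-6(w=7)}
step 7: add edge 2-4 (w=4); MST = {0-5(w=4) 0-6(w=3) 0-7(w=3) 1-3(w=10) 2-4(w=4) 3-7(w=3) 4-6(w=7)}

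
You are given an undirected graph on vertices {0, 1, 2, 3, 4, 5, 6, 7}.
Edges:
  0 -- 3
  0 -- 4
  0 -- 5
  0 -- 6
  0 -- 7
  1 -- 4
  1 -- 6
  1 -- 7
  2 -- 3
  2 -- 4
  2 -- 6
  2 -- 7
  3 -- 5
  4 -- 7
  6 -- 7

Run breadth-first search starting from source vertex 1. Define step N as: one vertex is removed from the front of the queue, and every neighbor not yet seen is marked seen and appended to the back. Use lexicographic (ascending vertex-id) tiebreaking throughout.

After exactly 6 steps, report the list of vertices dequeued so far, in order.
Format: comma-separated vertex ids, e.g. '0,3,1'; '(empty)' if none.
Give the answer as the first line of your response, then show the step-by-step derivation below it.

1,4,6,7,0,2

step 1: dequeue 1; queue=[4,6,7]; order=1
step 2: dequeue 4; queue=[6,7,0,2]; order=1,4
step 3: dequeue 6; queue=[7,0,2]; order=1,4,6
step 4: dequeue 7; queue=[0,2]; order=1,4,6,7
step 5: dequeue 0; queue=[2,3,5]; order=1,4,6,7,0
step 6: dequeue 2; queue=[3,5]; order=1,4,6,7,0,2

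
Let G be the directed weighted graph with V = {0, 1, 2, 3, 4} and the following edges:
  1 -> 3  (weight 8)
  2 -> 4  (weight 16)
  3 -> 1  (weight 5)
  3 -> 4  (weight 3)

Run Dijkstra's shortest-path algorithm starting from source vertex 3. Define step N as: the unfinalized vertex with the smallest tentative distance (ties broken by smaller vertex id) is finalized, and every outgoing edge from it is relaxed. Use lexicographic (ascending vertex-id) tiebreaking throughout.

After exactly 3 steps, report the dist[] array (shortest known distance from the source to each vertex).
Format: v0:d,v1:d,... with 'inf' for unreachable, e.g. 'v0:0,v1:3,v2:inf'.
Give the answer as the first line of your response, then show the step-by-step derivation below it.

v0:inf,v1:5,v2:inf,v3:0,v4:3

step 1: dist = v0:inf,v1:5,v2:inf,v3:0,v4:3
step 2: dist = v0:inf,v1:5,v2:inf,v3:0,v4:3
step 3: dist = v0:inf,v1:5,v2:inf,v3:0,v4:3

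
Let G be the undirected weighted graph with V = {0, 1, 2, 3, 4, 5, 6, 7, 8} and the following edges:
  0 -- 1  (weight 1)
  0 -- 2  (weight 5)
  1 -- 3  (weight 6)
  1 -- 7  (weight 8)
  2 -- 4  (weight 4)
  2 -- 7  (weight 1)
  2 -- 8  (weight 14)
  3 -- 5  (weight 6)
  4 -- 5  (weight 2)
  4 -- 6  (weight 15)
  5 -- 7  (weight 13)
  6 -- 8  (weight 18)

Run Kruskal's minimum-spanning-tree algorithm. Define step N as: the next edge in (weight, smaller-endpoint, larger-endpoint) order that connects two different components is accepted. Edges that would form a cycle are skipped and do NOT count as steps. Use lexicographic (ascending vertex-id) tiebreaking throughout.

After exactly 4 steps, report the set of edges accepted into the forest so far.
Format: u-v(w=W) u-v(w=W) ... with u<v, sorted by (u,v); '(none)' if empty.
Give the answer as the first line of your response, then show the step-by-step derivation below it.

0-1(w=1) 2-4(w=4) 2-7(w=1) 4-5(w=2)

step 1: add edge 0-1 (w=1); MST = {0-1(w=1)}
step 2: add edge 2-7 (w=1); MST = {0-1(w=1) 2-7(w=1)}
step 3: add edge 4-5 (w=2); MST = {0-1(w=1) 2-7(w=1) 4-5(w=2)}
step 4: add edge 2-4 (w=4); MST = {0-1(w=1) 2-4(w=4) 2-7(w=1) 4-5(w=2)}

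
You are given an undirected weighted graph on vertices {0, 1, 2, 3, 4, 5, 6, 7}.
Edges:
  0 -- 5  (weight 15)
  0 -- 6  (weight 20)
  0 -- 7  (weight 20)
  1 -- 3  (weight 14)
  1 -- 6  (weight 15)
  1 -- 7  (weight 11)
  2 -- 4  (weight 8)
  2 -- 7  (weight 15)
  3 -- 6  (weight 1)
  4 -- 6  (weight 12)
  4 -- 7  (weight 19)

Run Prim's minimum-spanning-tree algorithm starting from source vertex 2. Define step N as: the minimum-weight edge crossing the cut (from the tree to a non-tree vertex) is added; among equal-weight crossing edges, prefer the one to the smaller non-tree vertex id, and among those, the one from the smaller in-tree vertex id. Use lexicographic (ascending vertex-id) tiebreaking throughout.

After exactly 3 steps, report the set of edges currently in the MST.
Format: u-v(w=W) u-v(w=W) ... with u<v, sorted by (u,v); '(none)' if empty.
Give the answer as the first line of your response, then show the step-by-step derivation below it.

2-4(w=8) 3-6(w=1) 4-6(w=12)

step 1: add edge 2-4 (w=8); MST = {2-4(w=8)}
step 2: add edge 4-6 (w=12); MST = {2-4(w=8) 4-6(w=12)}
step 3: add edge 3-6 (w=1); MST = {2-4(w=8) 3-6(w=1) 4-6(w=12)}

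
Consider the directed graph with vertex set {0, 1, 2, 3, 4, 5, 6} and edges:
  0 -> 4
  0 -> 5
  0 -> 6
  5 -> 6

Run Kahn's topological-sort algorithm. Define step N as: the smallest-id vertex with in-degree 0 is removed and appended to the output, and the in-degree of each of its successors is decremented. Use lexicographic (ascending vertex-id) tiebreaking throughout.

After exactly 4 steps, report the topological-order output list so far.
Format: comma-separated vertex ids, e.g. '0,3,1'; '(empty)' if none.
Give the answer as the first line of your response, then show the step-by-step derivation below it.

0,1,2,3

step 1: output 0; order=[0]; indeg=(0,0,0,0,0,0,1)
step 2: output 1; order=[0,1]; indeg=(0,0,0,0,0,0,1)
step 3: output 2; order=[0,1,2]; indeg=(0,0,0,0,0,0,1)
step 4: output 3; order=[0,1,2,3]; indeg=(0,0,0,0,0,0,1)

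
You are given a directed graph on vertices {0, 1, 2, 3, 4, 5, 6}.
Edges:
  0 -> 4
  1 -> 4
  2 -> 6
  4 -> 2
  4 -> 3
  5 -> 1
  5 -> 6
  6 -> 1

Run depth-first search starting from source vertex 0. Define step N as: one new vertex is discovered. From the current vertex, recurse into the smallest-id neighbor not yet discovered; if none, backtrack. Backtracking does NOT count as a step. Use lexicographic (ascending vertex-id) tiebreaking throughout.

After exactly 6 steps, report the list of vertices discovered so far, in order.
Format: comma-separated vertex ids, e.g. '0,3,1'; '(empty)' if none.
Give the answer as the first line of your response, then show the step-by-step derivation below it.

0,4,2,6,1,3

step 1: discover 0; path=0; order=0
step 2: discover 4; path=0>4; order=0,4
step 3: discover 2; path=0>4>2; order=0,4,2
step 4: discover 6; path=0>4>2>6; order=0,4,2,6
step 5: discover 1; path=0>4>2>6>1; order=0,4,2,6,1
step 6: discover 3; path=0>4>3; order=0,4,2,6,1,3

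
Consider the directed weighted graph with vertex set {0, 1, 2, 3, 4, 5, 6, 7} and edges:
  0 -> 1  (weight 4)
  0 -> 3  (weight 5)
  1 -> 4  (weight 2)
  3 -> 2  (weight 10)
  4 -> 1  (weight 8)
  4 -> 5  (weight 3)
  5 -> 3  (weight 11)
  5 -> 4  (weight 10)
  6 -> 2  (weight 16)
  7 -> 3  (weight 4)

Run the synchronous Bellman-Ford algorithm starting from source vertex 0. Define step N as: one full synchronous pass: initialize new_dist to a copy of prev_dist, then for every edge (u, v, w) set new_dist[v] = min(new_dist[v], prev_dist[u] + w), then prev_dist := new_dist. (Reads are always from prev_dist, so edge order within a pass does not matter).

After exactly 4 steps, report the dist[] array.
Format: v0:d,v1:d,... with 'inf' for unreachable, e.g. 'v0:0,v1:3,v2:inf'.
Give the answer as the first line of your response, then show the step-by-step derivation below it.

v0:0,v1:4,v2:15,v3:5,v4:6,v5:9,v6:inf,v7:inf

step 1: dist = v0:0,v1:4,v2:inf,v3:5,v4:inf,v5:inf,v6:inf,v7:inf
step 2: dist = v0:0,v1:4,v2:15,v3:5,v4:6,v5:inf,v6:inf,v7:inf
step 3: dist = v0:0,v1:4,v2:15,v3:5,v4:6,v5:9,v6:inf,v7:inf
step 4: dist = v0:0,v1:4,v2:15,v3:5,v4:6,v5:9,v6:inf,v7:inf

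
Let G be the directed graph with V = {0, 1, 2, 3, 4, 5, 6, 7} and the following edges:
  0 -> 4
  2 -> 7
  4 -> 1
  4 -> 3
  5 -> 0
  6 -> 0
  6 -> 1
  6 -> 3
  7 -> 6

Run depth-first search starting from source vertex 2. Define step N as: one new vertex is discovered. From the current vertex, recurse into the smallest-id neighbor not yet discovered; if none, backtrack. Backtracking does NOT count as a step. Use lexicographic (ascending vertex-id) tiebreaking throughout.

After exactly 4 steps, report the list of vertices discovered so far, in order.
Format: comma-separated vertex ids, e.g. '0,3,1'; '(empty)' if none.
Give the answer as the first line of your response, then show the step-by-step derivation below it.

2,7,6,0

step 1: discover 2; path=2; order=2
step 2: discover 7; path=2>7; order=2,7
step 3: discover 6; path=2>7>6; order=2,7,6
step 4: discover 0; path=2>7>6>0; order=2,7,6,0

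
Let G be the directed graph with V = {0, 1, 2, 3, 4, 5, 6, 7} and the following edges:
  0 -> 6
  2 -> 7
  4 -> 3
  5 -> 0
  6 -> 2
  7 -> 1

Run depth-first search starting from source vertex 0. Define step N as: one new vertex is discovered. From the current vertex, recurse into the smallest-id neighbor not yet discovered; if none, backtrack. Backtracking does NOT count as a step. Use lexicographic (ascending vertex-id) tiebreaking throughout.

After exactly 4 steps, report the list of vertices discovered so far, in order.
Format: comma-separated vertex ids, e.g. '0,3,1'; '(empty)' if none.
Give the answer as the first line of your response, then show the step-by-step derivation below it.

0,6,2,7

step 1: discover 0; path=0; order=0
step 2: discover 6; path=0>6; order=0,6
step 3: discover 2; path=0>6>2; order=0,6,2
step 4: discover 7; path=0>6>2>7; order=0,6,2,7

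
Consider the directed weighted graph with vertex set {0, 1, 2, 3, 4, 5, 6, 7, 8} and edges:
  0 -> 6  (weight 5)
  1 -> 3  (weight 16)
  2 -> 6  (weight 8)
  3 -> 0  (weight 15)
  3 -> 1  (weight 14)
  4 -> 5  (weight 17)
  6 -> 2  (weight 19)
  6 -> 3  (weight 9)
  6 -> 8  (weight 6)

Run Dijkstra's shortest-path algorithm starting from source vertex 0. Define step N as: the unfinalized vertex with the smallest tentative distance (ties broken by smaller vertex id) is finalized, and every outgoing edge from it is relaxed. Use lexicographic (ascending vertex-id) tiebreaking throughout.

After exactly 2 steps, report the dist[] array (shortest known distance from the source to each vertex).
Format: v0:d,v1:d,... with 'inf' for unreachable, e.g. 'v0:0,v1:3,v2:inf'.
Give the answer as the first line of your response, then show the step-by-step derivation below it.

v0:0,v1:inf,v2:24,v3:14,v4:inf,v5:inf,v6:5,v7:inf,v8:11

step 1: dist = v0:0,v1:inf,v2:inf,v3:inf,v4:inf,v5:inf,v6:5,v7:inf,v8:inf
step 2: dist = v0:0,v1:inf,v2:24,v3:14,v4:inf,v5:inf,v6:5,v7:inf,v8:11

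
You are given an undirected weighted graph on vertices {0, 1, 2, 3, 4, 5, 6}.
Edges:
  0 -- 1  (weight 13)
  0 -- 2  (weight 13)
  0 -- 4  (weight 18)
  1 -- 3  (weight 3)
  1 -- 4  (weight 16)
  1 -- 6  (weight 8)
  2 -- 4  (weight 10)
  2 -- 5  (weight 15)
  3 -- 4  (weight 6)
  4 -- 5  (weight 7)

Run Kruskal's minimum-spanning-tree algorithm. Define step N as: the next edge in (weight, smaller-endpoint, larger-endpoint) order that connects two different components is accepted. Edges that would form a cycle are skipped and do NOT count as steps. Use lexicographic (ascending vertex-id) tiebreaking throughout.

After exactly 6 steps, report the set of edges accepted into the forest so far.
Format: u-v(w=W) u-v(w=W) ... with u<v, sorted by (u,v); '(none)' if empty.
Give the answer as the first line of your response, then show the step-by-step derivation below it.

0-1(w=13) 1-3(w=3) 1-6(w=8) 2-4(w=10) 3-4(w=6) 4-5(w=7)

step 1: add edge 1-3 (w=3); MST = {1-3(w=3)}
step 2: add edge 3-4 (w=6); MST = {1-3(w=3) 3-4(w=6)}
step 3: add edge 4-5 (w=7); MST = {1-3(w=3) 3-4(w=6) 4-5(w=7)}
step 4: add edge 1-6 (w=8); MST = {1-3(w=3) 1-6(w=8) 3-4(w=6) 4-5(w=7)}
step 5: add edge 2-4 (w=10); MST = {1-3(w=3) 1-6(w=8) 2-4(w=10) 3-4(w=6) 4-5(w=7)}
step 6: add edge 0-1 (w=13); MST = {0-1(w=13) 1-3(w=3) 1-6(w=8) 2-4(w=10) 3-4(w=6) 4-5(w=7)}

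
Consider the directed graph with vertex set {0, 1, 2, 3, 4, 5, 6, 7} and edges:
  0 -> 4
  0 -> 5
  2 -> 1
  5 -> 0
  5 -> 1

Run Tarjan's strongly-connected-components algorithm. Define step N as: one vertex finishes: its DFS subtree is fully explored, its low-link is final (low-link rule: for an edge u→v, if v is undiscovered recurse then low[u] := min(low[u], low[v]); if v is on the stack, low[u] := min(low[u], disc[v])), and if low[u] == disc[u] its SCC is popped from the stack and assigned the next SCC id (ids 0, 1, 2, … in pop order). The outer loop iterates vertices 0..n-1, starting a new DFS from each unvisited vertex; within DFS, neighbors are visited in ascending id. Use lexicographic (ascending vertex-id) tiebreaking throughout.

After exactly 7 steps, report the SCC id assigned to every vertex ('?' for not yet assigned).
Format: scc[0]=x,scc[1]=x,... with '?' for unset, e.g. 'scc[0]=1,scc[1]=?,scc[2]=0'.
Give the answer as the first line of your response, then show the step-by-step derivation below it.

scc[0]=2,scc[1]=1,scc[2]=3,scc[3]=4,scc[4]=0,scc[5]=2,scc[6]=5,scc[7]=?

step 1: low=(low[0]=0,low[1]=?,low[2]=?,low[3]=?,low[4]=1,low[5]=?,low[6]=?,low[7]=?); scc=(scc[0]=?,scc[1]=?,scc[2]=?,scc[3]=?,scc[4]=0,scc[5]=?,scc[6]=?,scc[7]=?)
step 2: low=(low[0]=0,low[1]=3,low[2]=?,low[3]=?,low[4]=1,low[5]=0,low[6]=?,low[7]=?); scc=(scc[0]=?,scc[1]=1,scc[2]=?,scc[3]=?,scc[4]=0,scc[5]=?,scc[6]=?,scc[7]=?)
step 3: low=(low[0]=0,low[1]=3,low[2]=?,low[3]=?,low[4]=1,low[5]=0,low[6]=?,low[7]=?); scc=(scc[0]=?,scc[1]=1,scc[2]=?,scc[3]=?,scc[4]=0,scc[5]=?,scc[6]=?,scc[7]=?)
step 4: low=(low[0]=0,low[1]=3,low[2]=?,low[3]=?,low[4]=1,low[5]=0,low[6]=?,low[7]=?); scc=(scc[0]=2,scc[1]=1,scc[2]=?,scc[3]=?,scc[4]=0,scc[5]=2,scc[6]=?,scc[7]=?)
step 5: low=(low[0]=0,low[1]=3,low[2]=4,low[3]=?,low[4]=1,low[5]=0,low[6]=?,low[7]=?); scc=(scc[0]=2,scc[1]=1,scc[2]=3,scc[3]=?,scc[4]=0,scc[5]=2,scc[6]=?,scc[7]=?)
step 6: low=(low[0]=0,low[1]=3,low[2]=4,low[3]=5,low[4]=1,low[5]=0,low[6]=?,low[7]=?); scc=(scc[0]=2,scc[1]=1,scc[2]=3,scc[3]=4,scc[4]=0,scc[5]=2,scc[6]=?,scc[7]=?)
step 7: low=(low[0]=0,low[1]=3,low[2]=4,low[3]=5,low[4]=1,low[5]=0,low[6]=6,low[7]=?); scc=(scc[0]=2,scc[1]=1,scc[2]=3,scc[3]=4,scc[4]=0,scc[5]=2,scc[6]=5,scc[7]=?)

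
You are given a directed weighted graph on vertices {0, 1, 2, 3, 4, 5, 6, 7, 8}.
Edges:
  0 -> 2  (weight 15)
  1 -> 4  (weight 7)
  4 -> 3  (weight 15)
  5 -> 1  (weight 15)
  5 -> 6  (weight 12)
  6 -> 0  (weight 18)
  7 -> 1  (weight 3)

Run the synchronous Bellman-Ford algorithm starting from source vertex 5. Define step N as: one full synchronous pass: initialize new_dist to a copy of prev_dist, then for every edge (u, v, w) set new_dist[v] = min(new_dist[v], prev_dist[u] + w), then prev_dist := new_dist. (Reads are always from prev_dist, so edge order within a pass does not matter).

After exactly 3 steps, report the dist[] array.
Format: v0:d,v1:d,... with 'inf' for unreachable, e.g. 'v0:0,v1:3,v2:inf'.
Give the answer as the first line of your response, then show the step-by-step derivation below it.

v0:30,v1:15,v2:45,v3:37,v4:22,v5:0,v6:12,v7:inf,v8:inf

step 1: dist = v0:inf,v1:15,v2:inf,v3:inf,v4:inf,v5:0,v6:12,v7:inf,v8:inf
step 2: dist = v0:30,v1:15,v2:inf,v3:inf,v4:22,v5:0,v6:12,v7:inf,v8:inf
step 3: dist = v0:30,v1:15,v2:45,v3:37,v4:22,v5:0,v6:12,v7:inf,v8:inf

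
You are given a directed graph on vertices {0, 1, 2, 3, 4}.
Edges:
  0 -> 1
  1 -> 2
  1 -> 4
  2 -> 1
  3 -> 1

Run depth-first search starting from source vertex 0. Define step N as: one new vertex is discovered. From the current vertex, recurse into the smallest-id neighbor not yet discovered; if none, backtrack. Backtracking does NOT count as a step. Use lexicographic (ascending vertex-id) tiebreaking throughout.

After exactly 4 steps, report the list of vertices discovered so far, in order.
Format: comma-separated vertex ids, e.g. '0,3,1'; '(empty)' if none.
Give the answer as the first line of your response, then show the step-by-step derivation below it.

0,1,2,4

step 1: discover 0; path=0; order=0
step 2: discover 1; path=0>1; order=0,1
step 3: discover 2; path=0>1>2; order=0,1,2
step 4: discover 4; path=0>1>4; order=0,1,2,4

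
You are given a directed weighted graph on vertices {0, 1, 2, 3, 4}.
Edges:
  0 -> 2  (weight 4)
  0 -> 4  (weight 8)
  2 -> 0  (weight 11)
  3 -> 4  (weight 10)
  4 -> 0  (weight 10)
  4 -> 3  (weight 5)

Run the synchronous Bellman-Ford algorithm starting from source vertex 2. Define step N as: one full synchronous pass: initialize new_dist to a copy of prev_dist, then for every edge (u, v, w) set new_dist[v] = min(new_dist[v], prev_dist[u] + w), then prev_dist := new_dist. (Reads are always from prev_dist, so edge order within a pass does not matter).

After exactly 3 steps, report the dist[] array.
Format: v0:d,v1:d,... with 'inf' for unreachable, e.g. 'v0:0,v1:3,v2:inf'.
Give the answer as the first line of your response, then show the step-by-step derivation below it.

v0:11,v1:inf,v2:0,v3:24,v4:19

step 1: dist = v0:11,v1:inf,v2:0,v3:inf,v4:inf
step 2: dist = v0:11,v1:inf,v2:0,v3:inf,v4:19
step 3: dist = v0:11,v1:inf,v2:0,v3:24,v4:19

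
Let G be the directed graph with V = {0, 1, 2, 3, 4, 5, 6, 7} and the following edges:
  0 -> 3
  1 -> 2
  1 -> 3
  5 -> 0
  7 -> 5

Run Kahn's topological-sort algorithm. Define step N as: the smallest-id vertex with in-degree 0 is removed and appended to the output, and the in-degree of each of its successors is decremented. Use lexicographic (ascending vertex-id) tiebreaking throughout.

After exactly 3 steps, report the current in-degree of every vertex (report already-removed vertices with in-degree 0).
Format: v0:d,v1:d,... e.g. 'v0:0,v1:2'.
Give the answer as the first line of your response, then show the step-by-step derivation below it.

v0:1,v1:0,v2:0,v3:1,v4:0,v5:1,v6:0,v7:0

step 1: output 1; order=[1]; indeg=(1,0,0,1,0,1,0,0)
step 2: output 2; order=[1,2]; indeg=(1,0,0,1,0,1,0,0)
step 3: output 4; order=[1,2,4]; indeg=(1,0,0,1,0,1,0,0)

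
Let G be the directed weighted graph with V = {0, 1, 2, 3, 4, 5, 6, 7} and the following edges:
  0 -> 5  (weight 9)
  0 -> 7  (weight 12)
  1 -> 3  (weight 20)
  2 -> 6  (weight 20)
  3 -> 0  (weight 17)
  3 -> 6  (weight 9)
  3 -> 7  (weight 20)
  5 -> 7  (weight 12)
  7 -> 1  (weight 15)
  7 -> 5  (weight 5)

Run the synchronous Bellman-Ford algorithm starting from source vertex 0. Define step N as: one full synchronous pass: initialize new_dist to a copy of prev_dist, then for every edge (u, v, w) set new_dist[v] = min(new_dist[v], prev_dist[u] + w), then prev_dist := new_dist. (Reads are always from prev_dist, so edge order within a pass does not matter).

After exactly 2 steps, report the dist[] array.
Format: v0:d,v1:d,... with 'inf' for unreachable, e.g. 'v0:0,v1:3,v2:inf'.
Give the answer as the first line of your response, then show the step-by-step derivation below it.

v0:0,v1:27,v2:inf,v3:inf,v4:inf,v5:9,v6:inf,v7:12

step 1: dist = v0:0,v1:inf,v2:inf,v3:inf,v4:inf,v5:9,v6:inf,v7:12
step 2: dist = v0:0,v1:27,v2:inf,v3:inf,v4:inf,v5:9,v6:inf,v7:12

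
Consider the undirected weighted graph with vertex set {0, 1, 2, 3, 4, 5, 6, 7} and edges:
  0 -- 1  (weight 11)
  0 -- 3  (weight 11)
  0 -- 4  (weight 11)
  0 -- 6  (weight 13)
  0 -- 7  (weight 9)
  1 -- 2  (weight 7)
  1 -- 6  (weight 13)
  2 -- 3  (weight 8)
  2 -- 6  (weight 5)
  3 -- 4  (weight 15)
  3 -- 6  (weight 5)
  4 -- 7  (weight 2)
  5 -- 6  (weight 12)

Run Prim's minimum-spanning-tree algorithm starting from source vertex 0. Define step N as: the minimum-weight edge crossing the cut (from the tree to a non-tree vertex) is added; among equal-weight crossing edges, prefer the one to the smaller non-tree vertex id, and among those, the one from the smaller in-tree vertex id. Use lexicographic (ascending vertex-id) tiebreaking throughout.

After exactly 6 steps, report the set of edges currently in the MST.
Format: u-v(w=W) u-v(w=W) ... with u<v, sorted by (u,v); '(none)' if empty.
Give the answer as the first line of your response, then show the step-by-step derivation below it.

0-1(w=11) 0-7(w=9) 1-2(w=7) 2-6(w=5) 3-6(w=5) 4-7(w=2)

step 1: add edge 0-7 (w=9); MST = {0-7(w=9)}
step 2: add edge 4-7 (w=2); MST = {0-7(w=9) 4-7(w=2)}
step 3: add edge 0-1 (w=11); MST = {0-1(w=11) 0-7(w=9) 4-7(w=2)}
step 4: add edge 1-2 (w=7); MST = {0-1(w=11) 0-7(w=9) 1-2(w=7) 4-7(w=2)}
step 5: add edge 2-6 (w=5); MST = {0-1(w=11) 0-7(w=9) 1-2(w=7) 2-6(w=5) 4-7(w=2)}
step 6: add edge 3-6 (w=5); MST = {0-1(w=11) 0-7(w=9) 1-2(w=7) 2-6(w=5) 3-6(w=5) 4-7(w=2)}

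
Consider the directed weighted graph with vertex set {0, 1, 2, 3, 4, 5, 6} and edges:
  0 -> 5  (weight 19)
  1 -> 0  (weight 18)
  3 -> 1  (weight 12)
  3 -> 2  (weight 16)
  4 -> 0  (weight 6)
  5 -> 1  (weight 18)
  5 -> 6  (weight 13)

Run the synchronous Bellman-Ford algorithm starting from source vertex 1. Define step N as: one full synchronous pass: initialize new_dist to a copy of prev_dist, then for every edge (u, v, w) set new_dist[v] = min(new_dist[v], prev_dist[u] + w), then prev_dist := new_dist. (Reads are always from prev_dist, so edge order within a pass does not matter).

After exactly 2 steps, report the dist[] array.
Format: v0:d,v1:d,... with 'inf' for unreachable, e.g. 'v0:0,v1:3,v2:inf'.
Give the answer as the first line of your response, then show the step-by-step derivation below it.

v0:18,v1:0,v2:inf,v3:inf,v4:inf,v5:37,v6:inf

step 1: dist = v0:18,v1:0,v2:inf,v3:inf,v4:inf,v5:inf,v6:inf
step 2: dist = v0:18,v1:0,v2:inf,v3:inf,v4:inf,v5:37,v6:inf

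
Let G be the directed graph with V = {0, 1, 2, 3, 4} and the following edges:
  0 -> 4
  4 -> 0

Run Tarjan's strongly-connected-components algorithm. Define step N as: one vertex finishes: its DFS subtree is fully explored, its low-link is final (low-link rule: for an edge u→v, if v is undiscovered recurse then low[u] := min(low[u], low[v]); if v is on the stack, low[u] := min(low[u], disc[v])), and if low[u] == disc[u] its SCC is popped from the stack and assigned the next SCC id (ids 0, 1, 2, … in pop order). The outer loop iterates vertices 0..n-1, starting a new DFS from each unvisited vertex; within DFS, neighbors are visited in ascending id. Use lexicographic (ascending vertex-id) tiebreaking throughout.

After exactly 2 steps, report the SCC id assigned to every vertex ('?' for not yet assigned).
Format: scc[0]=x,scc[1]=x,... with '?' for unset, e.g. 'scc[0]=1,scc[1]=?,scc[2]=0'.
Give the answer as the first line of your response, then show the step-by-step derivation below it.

scc[0]=0,scc[1]=?,scc[2]=?,scc[3]=?,scc[4]=0

step 1: low=(low[0]=0,low[1]=?,low[2]=?,low[3]=?,low[4]=0); scc=(scc[0]=?,scc[1]=?,scc[2]=?,scc[3]=?,scc[4]=?)
step 2: low=(low[0]=0,low[1]=?,low[2]=?,low[3]=?,low[4]=0); scc=(scc[0]=0,scc[1]=?,scc[2]=?,scc[3]=?,scc[4]=0)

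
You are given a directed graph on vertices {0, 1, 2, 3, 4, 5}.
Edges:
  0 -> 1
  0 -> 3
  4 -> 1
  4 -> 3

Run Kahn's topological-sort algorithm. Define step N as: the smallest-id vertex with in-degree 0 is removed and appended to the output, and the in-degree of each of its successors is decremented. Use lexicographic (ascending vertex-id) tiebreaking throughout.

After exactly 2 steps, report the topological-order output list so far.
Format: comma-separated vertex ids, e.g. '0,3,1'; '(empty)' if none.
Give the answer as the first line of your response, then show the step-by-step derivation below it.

0,2

step 1: output 0; order=[0]; indeg=(0,1,0,1,0,0)
step 2: output 2; order=[0,2]; indeg=(0,1,0,1,0,0)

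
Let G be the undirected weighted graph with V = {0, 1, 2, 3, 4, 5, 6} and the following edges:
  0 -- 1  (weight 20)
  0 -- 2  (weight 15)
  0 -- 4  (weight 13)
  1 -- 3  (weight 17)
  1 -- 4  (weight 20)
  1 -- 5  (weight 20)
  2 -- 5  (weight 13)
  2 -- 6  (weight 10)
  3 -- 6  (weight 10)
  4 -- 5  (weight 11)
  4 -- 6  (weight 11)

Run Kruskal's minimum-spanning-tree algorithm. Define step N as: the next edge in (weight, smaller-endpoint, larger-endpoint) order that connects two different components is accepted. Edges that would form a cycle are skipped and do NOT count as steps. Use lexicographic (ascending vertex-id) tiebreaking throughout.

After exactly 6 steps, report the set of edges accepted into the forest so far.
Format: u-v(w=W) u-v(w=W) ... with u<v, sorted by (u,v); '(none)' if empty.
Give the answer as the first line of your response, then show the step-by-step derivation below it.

0-4(w=13) 1-3(w=17) 2-6(w=10) 3-6(w=10) 4-5(w=11) 4-6(w=11)

step 1: add edge 2-6 (w=10); MST = {2-6(w=10)}
step 2: add edge 3-6 (w=10); MST = {2-6(w=10) 3-6(w=10)}
step 3: add edge 4-5 (w=11); MST = {2-6(w=10) 3-6(w=10) 4-5(w=11)}
step 4: add edge 4-6 (w=11); MST = {2-6(w=10) 3-6(w=10) 4-5(w=11) 4-6(w=11)}
step 5: add edge 0-4 (w=13); MST = {0-4(w=13) 2-6(w=10) 3-6(w=10) 4-5(w=11) 4-6(w=11)}
step 6: add edge 1-3 (w=17); MST = {0-4(w=13) 1-3(w=17) 2-6(w=10) 3-6(w=10) 4-5(w=11) 4-6(w=11)}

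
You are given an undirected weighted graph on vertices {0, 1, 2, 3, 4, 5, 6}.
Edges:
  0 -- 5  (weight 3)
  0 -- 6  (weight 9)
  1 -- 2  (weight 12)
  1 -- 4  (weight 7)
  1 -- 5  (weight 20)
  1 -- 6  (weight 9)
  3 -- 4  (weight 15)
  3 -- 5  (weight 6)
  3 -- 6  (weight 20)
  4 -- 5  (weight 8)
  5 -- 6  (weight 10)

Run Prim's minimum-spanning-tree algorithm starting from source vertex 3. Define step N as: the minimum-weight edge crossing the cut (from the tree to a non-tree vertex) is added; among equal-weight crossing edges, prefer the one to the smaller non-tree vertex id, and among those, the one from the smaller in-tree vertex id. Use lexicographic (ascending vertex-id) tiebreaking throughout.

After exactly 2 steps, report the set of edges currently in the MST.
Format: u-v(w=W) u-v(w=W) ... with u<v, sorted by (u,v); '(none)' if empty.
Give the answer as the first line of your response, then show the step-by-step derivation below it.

0-5(w=3) 3-5(w=6)

step 1: add edge 3-5 (w=6); MST = {3-5(w=6)}
step 2: add edge 0-5 (w=3); MST = {0-5(w=3) 3-5(w=6)}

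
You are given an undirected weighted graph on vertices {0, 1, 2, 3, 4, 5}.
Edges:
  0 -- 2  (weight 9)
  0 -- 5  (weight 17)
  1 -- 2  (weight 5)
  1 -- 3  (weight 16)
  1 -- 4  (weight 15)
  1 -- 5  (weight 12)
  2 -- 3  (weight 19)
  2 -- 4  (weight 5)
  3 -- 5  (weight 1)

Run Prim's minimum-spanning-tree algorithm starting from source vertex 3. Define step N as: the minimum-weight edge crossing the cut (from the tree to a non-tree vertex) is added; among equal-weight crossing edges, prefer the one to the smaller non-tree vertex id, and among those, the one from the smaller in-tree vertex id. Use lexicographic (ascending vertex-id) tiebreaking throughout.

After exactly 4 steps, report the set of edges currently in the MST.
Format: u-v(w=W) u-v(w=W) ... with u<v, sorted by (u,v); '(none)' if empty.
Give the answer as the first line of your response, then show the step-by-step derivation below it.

1-2(w=5) 1-5(w=12) 2-4(w=5) 3-5(w=1)

step 1: add edge 3-5 (w=1); MST = {3-5(w=1)}
step 2: add edge 1-5 (w=12); MST = {1-5(w=12) 3-5(w=1)}
step 3: add edge 1-2 (w=5); MST = {1-2(w=5) 1-5(w=12) 3-5(w=1)}
step 4: add edge 2-4 (w=5); MST = {1-2(w=5) 1-5(w=12) 2-4(w=5) 3-5(w=1)}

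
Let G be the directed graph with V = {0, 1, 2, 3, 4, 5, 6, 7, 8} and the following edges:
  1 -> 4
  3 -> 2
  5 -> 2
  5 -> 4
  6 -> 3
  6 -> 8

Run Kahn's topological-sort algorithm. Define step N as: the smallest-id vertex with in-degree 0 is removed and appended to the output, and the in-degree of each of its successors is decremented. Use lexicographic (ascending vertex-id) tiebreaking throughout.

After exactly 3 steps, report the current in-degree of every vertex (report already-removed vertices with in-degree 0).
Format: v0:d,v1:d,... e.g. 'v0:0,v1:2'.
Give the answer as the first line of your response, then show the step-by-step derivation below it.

v0:0,v1:0,v2:1,v3:1,v4:0,v5:0,v6:0,v7:0,v8:1

step 1: output 0; order=[0]; indeg=(0,0,2,1,2,0,0,0,1)
step 2: output 1; order=[0,1]; indeg=(0,0,2,1,1,0,0,0,1)
step 3: output 5; order=[0,1,5]; indeg=(0,0,1,1,0,0,0,0,1)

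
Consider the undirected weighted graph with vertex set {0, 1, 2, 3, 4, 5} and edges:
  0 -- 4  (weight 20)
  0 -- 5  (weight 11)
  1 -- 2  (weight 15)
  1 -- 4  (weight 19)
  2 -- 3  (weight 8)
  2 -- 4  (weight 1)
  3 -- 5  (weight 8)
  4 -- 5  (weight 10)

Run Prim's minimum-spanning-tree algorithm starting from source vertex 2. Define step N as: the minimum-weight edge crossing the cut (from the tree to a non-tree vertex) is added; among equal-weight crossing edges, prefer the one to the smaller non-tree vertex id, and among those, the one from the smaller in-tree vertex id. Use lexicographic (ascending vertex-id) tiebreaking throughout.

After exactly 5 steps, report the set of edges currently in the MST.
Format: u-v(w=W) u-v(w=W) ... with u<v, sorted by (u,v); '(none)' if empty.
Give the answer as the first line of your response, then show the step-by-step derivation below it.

0-5(w=11) 1-2(w=15) 2-3(w=8) 2-4(w=1) 3-5(w=8)

step 1: add edge 2-4 (w=1); MST = {2-4(w=1)}
step 2: add edge 2-3 (w=8); MST = {2-3(w=8) 2-4(w=1)}
step 3: add edge 3-5 (w=8); MST = {2-3(w=8) 2-4(w=1) 3-5(w=8)}
step 4: add edge 0-5 (w=11); MST = {0-5(w=11) 2-3(w=8) 2-4(w=1) 3-5(w=8)}
step 5: add edge 1-2 (w=15); MST = {0-5(w=11) 1-2(w=15) 2-3(w=8) 2-4(w=1) 3-5(w=8)}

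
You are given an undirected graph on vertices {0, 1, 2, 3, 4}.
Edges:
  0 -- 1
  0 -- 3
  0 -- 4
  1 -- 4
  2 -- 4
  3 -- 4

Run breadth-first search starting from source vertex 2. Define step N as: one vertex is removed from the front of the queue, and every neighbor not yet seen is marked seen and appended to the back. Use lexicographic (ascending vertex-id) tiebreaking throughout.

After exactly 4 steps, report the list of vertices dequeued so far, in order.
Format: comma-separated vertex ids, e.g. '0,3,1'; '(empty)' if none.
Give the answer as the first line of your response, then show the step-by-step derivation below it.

2,4,0,1

step 1: dequeue 2; queue=[4]; order=2
step 2: dequeue 4; queue=[0,1,3]; order=2,4
step 3: dequeue 0; queue=[1,3]; order=2,4,0
step 4: dequeue 1; queue=[3]; order=2,4,0,1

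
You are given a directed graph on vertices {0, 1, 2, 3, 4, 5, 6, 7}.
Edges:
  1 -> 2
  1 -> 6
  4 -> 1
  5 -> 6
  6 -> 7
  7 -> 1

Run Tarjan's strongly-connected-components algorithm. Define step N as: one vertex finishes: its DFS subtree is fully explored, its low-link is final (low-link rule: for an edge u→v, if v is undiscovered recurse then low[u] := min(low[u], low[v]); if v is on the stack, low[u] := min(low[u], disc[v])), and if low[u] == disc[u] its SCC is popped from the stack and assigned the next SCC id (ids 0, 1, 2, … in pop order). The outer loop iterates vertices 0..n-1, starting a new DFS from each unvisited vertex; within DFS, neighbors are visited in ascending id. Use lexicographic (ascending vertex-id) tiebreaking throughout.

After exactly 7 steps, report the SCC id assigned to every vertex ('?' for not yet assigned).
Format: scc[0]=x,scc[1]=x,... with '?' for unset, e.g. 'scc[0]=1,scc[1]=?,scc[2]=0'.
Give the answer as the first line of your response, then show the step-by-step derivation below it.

scc[0]=0,scc[1]=2,scc[2]=1,scc[3]=3,scc[4]=4,scc[5]=?,scc[6]=2,scc[7]=2

step 1: low=(low[0]=0,low[1]=?,low[2]=?,low[3]=?,low[4]=?,low[5]=?,low[6]=?,low[7]=?); scc=(scc[0]=0,scc[1]=?,scc[2]=?,scc[3]=?,scc[4]=?,scc[5]=?,scc[6]=?,scc[7]=?)
step 2: low=(low[0]=0,low[1]=1,low[2]=2,low[3]=?,low[4]=?,low[5]=?,low[6]=?,low[7]=?); scc=(scc[0]=0,scc[1]=?,scc[2]=1,scc[3]=?,scc[4]=?,scc[5]=?,scc[6]=?,scc[7]=?)
step 3: low=(low[0]=0,low[1]=1,low[2]=2,low[3]=?,low[4]=?,low[5]=?,low[6]=3,low[7]=1); scc=(scc[0]=0,scc[1]=?,scc[2]=1,scc[3]=?,scc[4]=?,scc[5]=?,scc[6]=?,scc[7]=?)
step 4: low=(low[0]=0,low[1]=1,low[2]=2,low[3]=?,low[4]=?,low[5]=?,low[6]=1,low[7]=1); scc=(scc[0]=0,scc[1]=?,scc[2]=1,scc[3]=?,scc[4]=?,scc[5]=?,scc[6]=?,scc[7]=?)
step 5: low=(low[0]=0,low[1]=1,low[2]=2,low[3]=?,low[4]=?,low[5]=?,low[6]=1,low[7]=1); scc=(scc[0]=0,scc[1]=2,scc[2]=1,scc[3]=?,scc[4]=?,scc[5]=?,scc[6]=2,scc[7]=2)
step 6: low=(low[0]=0,low[1]=1,low[2]=2,low[3]=5,low[4]=?,low[5]=?,low[6]=1,low[7]=1); scc=(scc[0]=0,scc[1]=2,scc[2]=1,scc[3]=3,scc[4]=?,scc[5]=?,scc[6]=2,scc[7]=2)
step 7: low=(low[0]=0,low[1]=1,low[2]=2,low[3]=5,low[4]=6,low[5]=?,low[6]=1,low[7]=1); scc=(scc[0]=0,scc[1]=2,scc[2]=1,scc[3]=3,scc[4]=4,scc[5]=?,scc[6]=2,scc[7]=2)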